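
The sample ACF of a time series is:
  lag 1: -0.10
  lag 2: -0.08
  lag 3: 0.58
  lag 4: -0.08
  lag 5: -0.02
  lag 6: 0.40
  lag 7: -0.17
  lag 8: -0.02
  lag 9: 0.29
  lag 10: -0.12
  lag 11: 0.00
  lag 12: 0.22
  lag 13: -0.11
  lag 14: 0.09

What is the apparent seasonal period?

The largest autocorrelation is r_3 = 0.58, with weaker echoes at lags 6 (0.40), 9 (0.29) and 12 (0.22); the remaining lags stay at or below 0.09.
The dominant spike at lag 3 indicates a seasonal period of 3.

3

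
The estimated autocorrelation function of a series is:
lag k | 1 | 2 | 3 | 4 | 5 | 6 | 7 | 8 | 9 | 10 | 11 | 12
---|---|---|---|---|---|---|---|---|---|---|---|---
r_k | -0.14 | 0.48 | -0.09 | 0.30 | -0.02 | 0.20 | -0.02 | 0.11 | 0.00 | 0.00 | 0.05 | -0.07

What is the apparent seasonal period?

2

The largest autocorrelation is r_2 = 0.48, with weaker echoes at lags 4 (0.30) and 6 (0.20); the remaining lags stay at or below 0.11.
The dominant spike at lag 2 indicates a seasonal period of 2.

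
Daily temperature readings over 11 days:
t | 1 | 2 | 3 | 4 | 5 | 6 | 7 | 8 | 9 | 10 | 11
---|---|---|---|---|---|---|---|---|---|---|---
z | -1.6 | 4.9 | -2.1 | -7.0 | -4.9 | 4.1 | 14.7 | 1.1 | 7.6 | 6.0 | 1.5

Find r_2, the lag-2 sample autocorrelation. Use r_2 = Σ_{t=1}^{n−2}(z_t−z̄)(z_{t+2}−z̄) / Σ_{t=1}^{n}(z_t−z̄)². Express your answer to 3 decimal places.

Mean z̄ = (-1.6 + 4.9 − 2.1 − 7.0 − 4.9 + 4.1 + 14.7 + 1.1 + 7.6 + 6.0 + 1.5)/11 = 2.2091
Numerator Σ_{t=1}^{9}(z_t−z̄)(z_{t+2}−z̄) = -26.7329
Denominator Σ(z_t−z̄)² = 380.4291
r_2 = -26.7329 / 380.4291 = -0.070

-0.070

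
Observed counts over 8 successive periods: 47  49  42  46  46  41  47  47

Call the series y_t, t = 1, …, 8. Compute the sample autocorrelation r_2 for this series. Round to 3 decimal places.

Mean ȳ = (47 + 49 + 42 + 46 + 46 + 41 + 47 + 47)/8 = 45.6250
Deviations from mean: 1.3750, 3.3750, -3.6250, 0.3750, 0.3750, -4.6250, 1.3750, 1.3750
Σ(y_t−ȳ)(y_{t+2}−ȳ) = (-4.9844) + (1.2656) + (-1.3594) + (-1.7344) + (0.5156) + (-6.3594) = -12.6563
Denominator Σ(y_t−ȳ)² = 51.8750
r_2 = -12.6563 / 51.8750 = -0.244

-0.244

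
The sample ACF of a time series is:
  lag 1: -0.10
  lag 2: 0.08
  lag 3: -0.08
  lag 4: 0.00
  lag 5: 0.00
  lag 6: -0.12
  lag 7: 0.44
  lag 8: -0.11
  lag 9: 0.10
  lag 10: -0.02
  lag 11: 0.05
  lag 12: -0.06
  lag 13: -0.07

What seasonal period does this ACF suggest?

7

The largest autocorrelation is r_7 = 0.44; the remaining lags stay at or below 0.10.
The dominant spike at lag 7 indicates a seasonal period of 7.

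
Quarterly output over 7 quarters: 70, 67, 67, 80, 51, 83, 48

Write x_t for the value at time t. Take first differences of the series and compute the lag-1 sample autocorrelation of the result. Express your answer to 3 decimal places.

-0.747

First differences Δx: -3, 0, 13, -29, 32, -35
Mean of differences = -3.6667
Numerator Σ(Δx_t−Δx̄)(Δx_{t+1}−Δx̄) = -2379.7778
Denominator Σ(Δx_t−Δx̄)² = 3187.3333
r_1(Δx) = -2379.7778 / 3187.3333 = -0.747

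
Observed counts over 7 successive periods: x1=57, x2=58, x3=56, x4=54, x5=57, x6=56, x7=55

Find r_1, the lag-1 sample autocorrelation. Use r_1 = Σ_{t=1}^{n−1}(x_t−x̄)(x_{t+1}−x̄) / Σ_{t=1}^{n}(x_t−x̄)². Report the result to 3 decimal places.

Mean x̄ = (57 + 58 + 56 + 54 + 57 + 56 + 55)/7 = 56.1429
Deviations from mean: 0.8571, 1.8571, -0.1429, -2.1429, 0.8571, -0.1429, -1.1429
Numerator Σ_{t=1}^{6}(x_t−x̄)(x_{t+1}−x̄) = -0.1633
Denominator Σ(x_t−x̄)² = 10.8571
r_1 = -0.1633 / 10.8571 = -0.015

-0.015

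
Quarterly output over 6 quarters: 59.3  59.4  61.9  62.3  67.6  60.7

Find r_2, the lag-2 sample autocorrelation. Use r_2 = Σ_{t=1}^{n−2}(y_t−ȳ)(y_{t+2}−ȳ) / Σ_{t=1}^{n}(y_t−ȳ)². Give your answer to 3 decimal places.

Mean ȳ = (59.3 + 59.4 + 61.9 + 62.3 + 67.6 + 60.7)/6 = 61.8667
Deviations from mean: -2.5667, -2.4667, 0.0333, 0.4333, 5.7333, -1.1667
Σ(y_t−ȳ)(y_{t+2}−ȳ) = (-0.0856) + (-1.0689) + (0.1911) + (-0.5056) = -1.4689
Denominator Σ(y_t−ȳ)² = 47.0933
r_2 = -1.4689 / 47.0933 = -0.031

-0.031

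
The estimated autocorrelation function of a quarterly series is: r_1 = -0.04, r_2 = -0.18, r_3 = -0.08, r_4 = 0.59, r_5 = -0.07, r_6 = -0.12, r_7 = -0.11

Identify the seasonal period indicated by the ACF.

The largest autocorrelation is r_4 = 0.59; the remaining lags stay at or below -0.04.
The dominant spike at lag 4 indicates a seasonal period of 4.

4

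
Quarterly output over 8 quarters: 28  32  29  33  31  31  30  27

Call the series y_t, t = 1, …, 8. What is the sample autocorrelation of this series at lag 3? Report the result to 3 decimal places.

-0.296

Mean ȳ = (28 + 32 + 29 + 33 + 31 + 31 + 30 + 27)/8 = 30.1250
Deviations from mean: -2.1250, 1.8750, -1.1250, 2.8750, 0.8750, 0.8750, -0.1250, -3.1250
Numerator Σ_{t=1}^{5}(y_t−ȳ)(y_{t+3}−ȳ) = -8.5469
Denominator Σ(y_t−ȳ)² = 28.8750
r_3 = -8.5469 / 28.8750 = -0.296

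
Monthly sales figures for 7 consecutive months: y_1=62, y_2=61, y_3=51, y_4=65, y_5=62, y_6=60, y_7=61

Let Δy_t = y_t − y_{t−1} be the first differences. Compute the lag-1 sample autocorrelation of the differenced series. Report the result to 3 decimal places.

-0.541

First differences Δy: -1, -10, 14, -3, -2, 1
Mean of differences = -0.1667
Numerator Σ(Δy_t−Δȳ)(Δy_{t+1}−Δȳ) = -168.1944
Denominator Σ(Δy_t−Δȳ)² = 310.8333
r_1(Δy) = -168.1944 / 310.8333 = -0.541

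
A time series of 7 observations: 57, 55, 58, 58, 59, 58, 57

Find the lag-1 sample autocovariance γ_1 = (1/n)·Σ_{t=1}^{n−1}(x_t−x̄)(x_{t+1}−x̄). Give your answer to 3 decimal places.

Mean x̄ = (57 + 55 + 58 + 58 + 59 + 58 + 57)/7 = 57.4286
Deviations: -0.4286, -2.4286, 0.5714, 0.5714, 1.5714, 0.5714, -0.4286
Σ_{t=1}^{6}(x_t−x̄)(x_{t+1}−x̄) = 1.5306
γ_1 = 1.5306 / 7 = 0.219

0.219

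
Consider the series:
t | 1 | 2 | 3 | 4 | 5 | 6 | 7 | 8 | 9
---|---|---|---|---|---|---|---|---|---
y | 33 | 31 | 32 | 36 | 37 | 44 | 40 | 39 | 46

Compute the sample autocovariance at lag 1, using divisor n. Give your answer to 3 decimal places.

Mean ȳ = (33 + 31 + 32 + 36 + 37 + 44 + 40 + 39 + 46)/9 = 37.5556
Σ_{t=1}^{8}(y_t−ȳ)(y_{t+1}−ȳ) = 103.6914
γ_1 = 103.6914 / 9 = 11.521

11.521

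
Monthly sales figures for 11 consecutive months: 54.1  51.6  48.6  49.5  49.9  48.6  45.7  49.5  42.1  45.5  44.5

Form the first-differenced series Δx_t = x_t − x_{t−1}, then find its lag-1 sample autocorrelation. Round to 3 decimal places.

-0.668

First differences Δx: -2.5, -3.0, 0.9, 0.4, -1.3, -2.9, 3.8, -7.4, 3.4, -1.0
Mean of differences = -0.9600
Numerator Σ(Δx_t−Δx̄)(Δx_{t+1}−Δx̄) = -66.0676
Denominator Σ(Δx_t−Δx̄)² = 98.8640
r_1(Δx) = -66.0676 / 98.8640 = -0.668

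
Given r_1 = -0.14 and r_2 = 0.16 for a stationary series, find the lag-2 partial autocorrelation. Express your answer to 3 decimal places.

0.143

φ_{22} = (r_2 − r_1²) / (1 − r_1²)
r_1² = (-0.14)² = 0.0196
Numerator = 0.16 − 0.0196 = 0.1404; denominator = 1 − 0.0196 = 0.9804
φ_{22} = 0.1404 / 0.9804 = 0.143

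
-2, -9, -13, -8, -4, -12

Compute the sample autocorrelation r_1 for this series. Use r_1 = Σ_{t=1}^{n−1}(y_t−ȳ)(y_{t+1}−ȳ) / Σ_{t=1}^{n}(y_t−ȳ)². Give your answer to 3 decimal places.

Mean ȳ = (-2 − 9 − 13 − 8 − 4 − 12)/6 = -8.0000
Deviations from mean: 6.0000, -1.0000, -5.0000, 0.0000, 4.0000, -4.0000
Numerator Σ_{t=1}^{5}(y_t−ȳ)(y_{t+1}−ȳ) = -17.0000
Denominator Σ(y_t−ȳ)² = 94.0000
r_1 = -17.0000 / 94.0000 = -0.181

-0.181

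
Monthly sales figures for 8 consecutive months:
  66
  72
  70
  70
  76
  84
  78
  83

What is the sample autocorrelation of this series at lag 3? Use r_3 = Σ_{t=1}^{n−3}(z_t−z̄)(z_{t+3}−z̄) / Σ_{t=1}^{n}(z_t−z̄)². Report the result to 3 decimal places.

Mean z̄ = (66 + 72 + 70 + 70 + 76 + 84 + 78 + 83)/8 = 74.8750
Deviations from mean: -8.8750, -2.8750, -4.8750, -4.8750, 1.1250, 9.1250, 3.1250, 8.1250
Numerator Σ_{t=1}^{5}(z_t−z̄)(z_{t+3}−z̄) = -10.5469
Denominator Σ(z_t−z̄)² = 294.8750
r_3 = -10.5469 / 294.8750 = -0.036

-0.036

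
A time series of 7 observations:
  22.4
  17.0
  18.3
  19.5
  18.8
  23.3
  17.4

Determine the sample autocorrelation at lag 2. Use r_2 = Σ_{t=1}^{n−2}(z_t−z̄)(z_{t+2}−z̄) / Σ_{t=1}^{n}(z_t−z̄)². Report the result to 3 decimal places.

-0.032

Mean z̄ = (22.4 + 17.0 + 18.3 + 19.5 + 18.8 + 23.3 + 17.4)/7 = 19.5286
Deviations from mean: 2.8714, -2.5286, -1.2286, -0.0286, -0.7286, 3.7714, -2.1286
Σ(z_t−z̄)(z_{t+2}−z̄) = (-3.5278) + (0.0722) + (0.8951) + (-0.1078) + (1.5508) = -1.1173
Denominator Σ(z_t−z̄)² = 35.4343
r_2 = -1.1173 / 35.4343 = -0.032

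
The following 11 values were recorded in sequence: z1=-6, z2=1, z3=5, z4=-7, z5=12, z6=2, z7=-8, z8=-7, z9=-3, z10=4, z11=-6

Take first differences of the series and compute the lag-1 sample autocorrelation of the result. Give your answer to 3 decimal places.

First differences Δz: 7, 4, -12, 19, -10, -10, 1, 4, 7, -10
Mean of differences = 0.0000
Numerator Σ(Δz_t−Δz̄)(Δz_{t+1}−Δz̄) = -386.0000
Denominator Σ(Δz_t−Δz̄)² = 936.0000
r_1(Δz) = -386.0000 / 936.0000 = -0.412

-0.412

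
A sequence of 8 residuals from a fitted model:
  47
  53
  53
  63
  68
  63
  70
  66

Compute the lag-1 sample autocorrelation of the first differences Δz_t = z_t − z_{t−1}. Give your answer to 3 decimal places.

First differences Δz: 6, 0, 10, 5, -5, 7, -4
Mean of differences = 2.7143
Numerator Σ(Δz_t−Δz̄)(Δz_{t+1}−Δz̄) = -91.5102
Denominator Σ(Δz_t−Δz̄)² = 199.4286
r_1(Δz) = -91.5102 / 199.4286 = -0.459

-0.459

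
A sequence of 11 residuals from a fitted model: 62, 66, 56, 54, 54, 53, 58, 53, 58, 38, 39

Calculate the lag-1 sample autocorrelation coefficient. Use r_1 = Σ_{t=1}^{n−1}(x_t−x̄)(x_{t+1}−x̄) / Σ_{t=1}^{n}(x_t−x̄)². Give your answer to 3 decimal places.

Mean x̄ = (62 + 66 + 56 + 54 + 54 + 53 + 58 + 53 + 58 + 38 + 39)/11 = 53.7273
Numerator Σ_{t=1}^{10}(x_t−x̄)(x_{t+1}−x̄) = 285.0165
Denominator Σ(x_t−x̄)² = 726.1818
r_1 = 285.0165 / 726.1818 = 0.392

0.392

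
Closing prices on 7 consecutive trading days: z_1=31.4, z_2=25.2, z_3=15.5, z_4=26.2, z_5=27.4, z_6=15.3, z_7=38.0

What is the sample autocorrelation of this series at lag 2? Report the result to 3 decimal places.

-0.153

Mean z̄ = (31.4 + 25.2 + 15.5 + 26.2 + 27.4 + 15.3 + 38.0)/7 = 25.5714
Σ(z_t−z̄)(z_{t+2}−z̄) = (-58.7020) + (-0.2335) + (-18.4163) + (-6.4563) + (22.7265) = -61.0816
Denominator Σ(z_t−z̄)² = 399.2543
r_2 = -61.0816 / 399.2543 = -0.153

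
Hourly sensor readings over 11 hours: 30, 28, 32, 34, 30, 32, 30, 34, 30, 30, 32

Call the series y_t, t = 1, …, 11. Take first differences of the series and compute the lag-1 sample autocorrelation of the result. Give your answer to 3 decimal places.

-0.532

First differences Δy: -2, 4, 2, -4, 2, -2, 4, -4, 0, 2
Mean of differences = 0.2000
Numerator Σ(Δy_t−Δȳ)(Δy_{t+1}−Δȳ) = -44.4400
Denominator Σ(Δy_t−Δȳ)² = 83.6000
r_1(Δy) = -44.4400 / 83.6000 = -0.532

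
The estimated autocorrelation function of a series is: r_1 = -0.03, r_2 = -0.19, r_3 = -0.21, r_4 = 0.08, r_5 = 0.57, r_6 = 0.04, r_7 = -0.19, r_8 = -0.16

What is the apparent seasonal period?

The largest autocorrelation is r_5 = 0.57; the remaining lags stay at or below 0.08.
The dominant spike at lag 5 indicates a seasonal period of 5.

5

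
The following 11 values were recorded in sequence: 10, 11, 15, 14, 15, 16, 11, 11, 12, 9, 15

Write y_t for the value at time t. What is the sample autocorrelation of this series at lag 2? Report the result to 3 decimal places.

Mean ȳ = (10 + 11 + 15 + 14 + 15 + 16 + 11 + 11 + 12 + 9 + 15)/11 = 12.6364
Numerator Σ_{t=1}^{9}(y_t−ȳ)(y_{t+2}−ȳ) = -2.1736
Denominator Σ(y_t−ȳ)² = 58.5455
r_2 = -2.1736 / 58.5455 = -0.037

-0.037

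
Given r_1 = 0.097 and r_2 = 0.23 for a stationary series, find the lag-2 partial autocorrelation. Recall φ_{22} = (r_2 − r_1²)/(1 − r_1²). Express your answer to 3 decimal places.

φ_{22} = (r_2 − r_1²) / (1 − r_1²)
r_1² = (0.097)² = 0.009409
Numerator = 0.23 − 0.0094 = 0.2206; denominator = 1 − 0.0094 = 0.9906
φ_{22} = 0.2206 / 0.9906 = 0.223

0.223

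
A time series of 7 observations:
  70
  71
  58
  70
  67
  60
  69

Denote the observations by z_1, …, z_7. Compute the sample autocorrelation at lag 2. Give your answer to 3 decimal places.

-0.242

Mean z̄ = (70 + 71 + 58 + 70 + 67 + 60 + 69)/7 = 66.4286
Deviations from mean: 3.5714, 4.5714, -8.4286, 3.5714, 0.5714, -6.4286, 2.5714
Σ(z_t−z̄)(z_{t+2}−z̄) = (-30.1020) + (16.3265) + (-4.8163) + (-22.9592) + (1.4694) = -40.0816
Denominator Σ(z_t−z̄)² = 165.7143
r_2 = -40.0816 / 165.7143 = -0.242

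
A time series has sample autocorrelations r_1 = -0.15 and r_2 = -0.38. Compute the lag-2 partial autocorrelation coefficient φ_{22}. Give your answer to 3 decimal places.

φ_{22} = (r_2 − r_1²) / (1 − r_1²)
r_1² = (-0.15)² = 0.0225
Numerator = -0.38 − 0.0225 = -0.4025; denominator = 1 − 0.0225 = 0.9775
φ_{22} = -0.4025 / 0.9775 = -0.412

-0.412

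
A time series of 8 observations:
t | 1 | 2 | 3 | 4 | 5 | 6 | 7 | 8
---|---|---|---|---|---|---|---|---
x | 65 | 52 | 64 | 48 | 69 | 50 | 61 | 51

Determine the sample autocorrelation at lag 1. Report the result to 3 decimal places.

Mean x̄ = (65 + 52 + 64 + 48 + 69 + 50 + 61 + 51)/8 = 57.5000
Deviations from mean: 7.5000, -5.5000, 6.5000, -9.5000, 11.5000, -7.5000, 3.5000, -6.5000
Σ(x_t−x̄)(x_{t+1}−x̄) = (-41.2500) + (-35.7500) + (-61.7500) + (-109.2500) + (-86.2500) + (-26.2500) + (-22.7500) = -383.2500
Denominator Σ(x_t−x̄)² = 462.0000
r_1 = -383.2500 / 462.0000 = -0.830

-0.830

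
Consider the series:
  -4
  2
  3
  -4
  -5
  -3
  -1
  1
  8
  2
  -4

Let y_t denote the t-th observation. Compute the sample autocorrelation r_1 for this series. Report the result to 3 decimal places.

0.247

Mean ȳ = (-4 + 2 + 3 − 4 − 5 − 3 − 1 + 1 + 8 + 2 − 4)/11 = -0.4545
Numerator Σ_{t=1}^{10}(y_t−ȳ)(y_{t+1}−ȳ) = 40.1570
Denominator Σ(y_t−ȳ)² = 162.7273
r_1 = 40.1570 / 162.7273 = 0.247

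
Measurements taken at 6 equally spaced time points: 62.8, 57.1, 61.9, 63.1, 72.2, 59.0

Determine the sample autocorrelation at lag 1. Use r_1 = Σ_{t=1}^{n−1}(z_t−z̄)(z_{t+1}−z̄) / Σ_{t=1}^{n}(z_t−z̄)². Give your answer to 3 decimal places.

Mean z̄ = (62.8 + 57.1 + 61.9 + 63.1 + 72.2 + 59.0)/6 = 62.6833
Deviations from mean: 0.1167, -5.5833, -0.7833, 0.4167, 9.5167, -3.6833
Σ(z_t−z̄)(z_{t+1}−z̄) = (-0.6514) + (4.3736) + (-0.3264) + (3.9653) + (-35.0531) = -27.6919
Denominator Σ(z_t−z̄)² = 136.1083
r_1 = -27.6919 / 136.1083 = -0.203

-0.203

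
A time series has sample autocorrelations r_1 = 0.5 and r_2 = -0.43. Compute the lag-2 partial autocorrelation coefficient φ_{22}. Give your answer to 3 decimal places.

-0.907

φ_{22} = (r_2 − r_1²) / (1 − r_1²)
r_1² = (0.5)² = 0.25
Numerator = -0.43 − 0.2500 = -0.6800; denominator = 1 − 0.2500 = 0.7500
φ_{22} = -0.6800 / 0.7500 = -0.907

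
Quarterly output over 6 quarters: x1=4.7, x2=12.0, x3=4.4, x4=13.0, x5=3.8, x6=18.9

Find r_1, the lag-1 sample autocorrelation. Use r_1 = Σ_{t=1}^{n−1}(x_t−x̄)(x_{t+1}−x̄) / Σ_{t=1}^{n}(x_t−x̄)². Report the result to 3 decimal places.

-0.617

Mean x̄ = (4.7 + 12.0 + 4.4 + 13.0 + 3.8 + 18.9)/6 = 9.4667
Deviations from mean: -4.7667, 2.5333, -5.0667, 3.5333, -5.6667, 9.4333
Σ(x_t−x̄)(x_{t+1}−x̄) = (-12.0756) + (-12.8356) + (-17.9022) + (-20.0222) + (-53.4556) = -116.2911
Denominator Σ(x_t−x̄)² = 188.3933
r_1 = -116.2911 / 188.3933 = -0.617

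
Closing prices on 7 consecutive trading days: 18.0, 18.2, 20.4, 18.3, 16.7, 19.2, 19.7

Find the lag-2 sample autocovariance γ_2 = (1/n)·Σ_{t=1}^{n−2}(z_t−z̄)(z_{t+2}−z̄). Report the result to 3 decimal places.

-0.948

Mean z̄ = (18.0 + 18.2 + 20.4 + 18.3 + 16.7 + 19.2 + 19.7)/7 = 18.6429
Σ_{t=1}^{5}(z_t−z̄)(z_{t+2}−z̄) = -6.6365
γ_2 = -6.6365 / 7 = -0.948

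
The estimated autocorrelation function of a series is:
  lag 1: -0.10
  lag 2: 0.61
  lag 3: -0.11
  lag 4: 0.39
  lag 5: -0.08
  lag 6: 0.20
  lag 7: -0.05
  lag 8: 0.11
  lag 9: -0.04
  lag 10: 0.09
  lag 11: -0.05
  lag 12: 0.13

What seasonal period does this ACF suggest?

The largest autocorrelation is r_2 = 0.61, with weaker echoes at lags 4 (0.39) and 6 (0.20); the remaining lags stay at or below 0.13.
The dominant spike at lag 2 indicates a seasonal period of 2.

2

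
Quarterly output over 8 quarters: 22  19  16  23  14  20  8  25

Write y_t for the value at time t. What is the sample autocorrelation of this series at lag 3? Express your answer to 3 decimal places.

Mean ȳ = (22 + 19 + 16 + 23 + 14 + 20 + 8 + 25)/8 = 18.3750
Deviations from mean: 3.6250, 0.6250, -2.3750, 4.6250, -4.3750, 1.6250, -10.3750, 6.6250
Numerator Σ_{t=1}^{5}(y_t−ȳ)(y_{t+3}−ȳ) = -66.7969
Denominator Σ(y_t−ȳ)² = 213.8750
r_3 = -66.7969 / 213.8750 = -0.312

-0.312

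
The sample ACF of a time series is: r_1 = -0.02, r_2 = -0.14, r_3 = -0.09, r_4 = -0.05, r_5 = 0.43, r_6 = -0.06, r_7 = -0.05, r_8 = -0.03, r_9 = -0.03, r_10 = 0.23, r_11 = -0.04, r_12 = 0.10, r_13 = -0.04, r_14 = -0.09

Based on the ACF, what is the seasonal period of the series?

5

The largest autocorrelation is r_5 = 0.43, with a weaker echo at lag 10 (0.23); the remaining lags stay at or below 0.10.
The dominant spike at lag 5 indicates a seasonal period of 5.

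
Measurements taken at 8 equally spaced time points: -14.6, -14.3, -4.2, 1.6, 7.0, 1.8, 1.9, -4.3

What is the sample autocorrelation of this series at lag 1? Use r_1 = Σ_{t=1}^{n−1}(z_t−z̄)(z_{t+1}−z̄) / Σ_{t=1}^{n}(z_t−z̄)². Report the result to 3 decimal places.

Mean z̄ = (-14.6 − 14.3 − 4.2 + 1.6 + 7.0 + 1.8 + 1.9 − 4.3)/8 = -3.1375
Deviations from mean: -11.4625, -11.1625, -1.0625, 4.7375, 10.1375, 4.9375, 5.0375, -1.1625
Σ(z_t−z̄)(z_{t+1}−z̄) = (127.9502) + (11.8602) + (-5.0336) + (48.0264) + (50.0539) + (24.8727) + (-5.8561) = 251.8736
Denominator Σ(z_t−z̄)² = 433.4388
r_1 = 251.8736 / 433.4388 = 0.581

0.581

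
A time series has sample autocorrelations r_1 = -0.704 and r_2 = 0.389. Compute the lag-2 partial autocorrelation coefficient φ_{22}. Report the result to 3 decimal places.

-0.211

φ_{22} = (r_2 − r_1²) / (1 − r_1²)
r_1² = (-0.704)² = 0.495616
Numerator = 0.389 − 0.4956 = -0.1066; denominator = 1 − 0.4956 = 0.5044
φ_{22} = -0.1066 / 0.5044 = -0.211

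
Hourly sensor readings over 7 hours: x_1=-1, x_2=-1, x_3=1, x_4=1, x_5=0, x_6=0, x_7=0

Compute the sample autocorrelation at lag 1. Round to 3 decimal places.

Mean x̄ = (-1 − 1 + 1 + 1 + 0 + 0 + 0)/7 = 0.0000
Deviations from mean: -1.0000, -1.0000, 1.0000, 1.0000, 0.0000, 0.0000, 0.0000
Numerator Σ_{t=1}^{6}(x_t−x̄)(x_{t+1}−x̄) = 1.0000
Denominator Σ(x_t−x̄)² = 4.0000
r_1 = 1.0000 / 4.0000 = 0.250

0.250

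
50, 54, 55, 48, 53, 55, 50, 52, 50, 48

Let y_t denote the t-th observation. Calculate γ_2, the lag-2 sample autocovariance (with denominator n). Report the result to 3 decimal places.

-2.100

Mean ȳ = (50 + 54 + 55 + 48 + 53 + 55 + 50 + 52 + 50 + 48)/10 = 51.5000
Σ_{t=1}^{8}(y_t−ȳ)(y_{t+2}−ȳ) = -21.0000
γ_2 = -21.0000 / 10 = -2.100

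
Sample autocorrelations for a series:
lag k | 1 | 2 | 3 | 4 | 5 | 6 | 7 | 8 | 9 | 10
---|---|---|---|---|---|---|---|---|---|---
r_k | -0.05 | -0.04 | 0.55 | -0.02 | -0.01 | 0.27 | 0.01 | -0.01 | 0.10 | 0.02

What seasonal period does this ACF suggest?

3

The largest autocorrelation is r_3 = 0.55, with a weaker echo at lag 6 (0.27); the remaining lags stay at or below 0.10.
The dominant spike at lag 3 indicates a seasonal period of 3.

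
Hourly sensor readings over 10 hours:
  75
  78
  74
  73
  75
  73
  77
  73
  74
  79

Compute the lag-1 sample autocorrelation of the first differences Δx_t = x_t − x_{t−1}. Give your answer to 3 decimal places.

First differences Δx: 3, -4, -1, 2, -2, 4, -4, 1, 5
Mean of differences = 0.4444
Numerator Σ(Δx_t−Δx̄)(Δx_{t+1}−Δx̄) = -35.4198
Denominator Σ(Δx_t−Δx̄)² = 90.2222
r_1(Δx) = -35.4198 / 90.2222 = -0.393

-0.393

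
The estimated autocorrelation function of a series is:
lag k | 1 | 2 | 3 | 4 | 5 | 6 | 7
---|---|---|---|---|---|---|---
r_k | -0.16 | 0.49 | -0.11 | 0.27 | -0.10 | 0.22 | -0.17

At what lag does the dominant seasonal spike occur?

The largest autocorrelation is r_2 = 0.49, with weaker echoes at lags 4 (0.27) and 6 (0.22); the remaining lags stay at or below -0.10.
The dominant spike at lag 2 indicates a seasonal period of 2.

2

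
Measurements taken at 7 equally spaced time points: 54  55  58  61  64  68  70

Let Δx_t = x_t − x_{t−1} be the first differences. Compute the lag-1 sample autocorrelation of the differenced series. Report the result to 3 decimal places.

-0.146

First differences Δx: 1, 3, 3, 3, 4, 2
Mean of differences = 2.6667
Numerator Σ(Δx_t−Δx̄)(Δx_{t+1}−Δx̄) = -0.7778
Denominator Σ(Δx_t−Δx̄)² = 5.3333
r_1(Δx) = -0.7778 / 5.3333 = -0.146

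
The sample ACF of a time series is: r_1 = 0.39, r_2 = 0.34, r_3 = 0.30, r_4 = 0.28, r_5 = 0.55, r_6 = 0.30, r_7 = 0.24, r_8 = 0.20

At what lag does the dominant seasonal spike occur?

5

The largest autocorrelation is r_5 = 0.55; the remaining lags stay at or below 0.39. The elevated value at lag 1 (0.39), dropping to 0.34 at lag 2, reflects decaying short-term dependence rather than seasonality.
The dominant spike at lag 5 indicates a seasonal period of 5.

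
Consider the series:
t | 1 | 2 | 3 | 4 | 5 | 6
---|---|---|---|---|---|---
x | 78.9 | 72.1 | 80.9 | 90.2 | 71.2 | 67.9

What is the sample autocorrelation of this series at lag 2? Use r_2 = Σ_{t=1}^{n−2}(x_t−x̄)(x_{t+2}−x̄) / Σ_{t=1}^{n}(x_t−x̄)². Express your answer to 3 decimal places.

Mean x̄ = (78.9 + 72.1 + 80.9 + 90.2 + 71.2 + 67.9)/6 = 76.8667
Deviations from mean: 2.0333, -4.7667, 4.0333, 13.3333, -5.6667, -8.9667
Numerator Σ_{t=1}^{4}(x_t−x̄)(x_{t+2}−x̄) = -197.7656
Denominator Σ(x_t−x̄)² = 333.4133
r_2 = -197.7656 / 333.4133 = -0.593

-0.593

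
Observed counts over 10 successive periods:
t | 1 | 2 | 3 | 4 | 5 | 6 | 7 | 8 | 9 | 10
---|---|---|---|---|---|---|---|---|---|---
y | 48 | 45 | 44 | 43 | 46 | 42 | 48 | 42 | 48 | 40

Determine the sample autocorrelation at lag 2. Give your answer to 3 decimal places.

Mean ȳ = (48 + 45 + 44 + 43 + 46 + 42 + 48 + 42 + 48 + 40)/10 = 44.6000
Numerator Σ_{t=1}^{8}(y_t−ȳ)(y_{t+2}−ȳ) = 35.6800
Denominator Σ(y_t−ȳ)² = 74.4000
r_2 = 35.6800 / 74.4000 = 0.480

0.480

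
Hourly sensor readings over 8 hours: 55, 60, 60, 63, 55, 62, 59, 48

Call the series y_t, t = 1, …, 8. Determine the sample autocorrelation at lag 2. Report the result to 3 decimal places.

Mean ȳ = (55 + 60 + 60 + 63 + 55 + 62 + 59 + 48)/8 = 57.7500
Deviations from mean: -2.7500, 2.2500, 2.2500, 5.2500, -2.7500, 4.2500, 1.2500, -9.7500
Σ(y_t−ȳ)(y_{t+2}−ȳ) = (-6.1875) + (11.8125) + (-6.1875) + (22.3125) + (-3.4375) + (-41.4375) = -23.1250
Denominator Σ(y_t−ȳ)² = 167.5000
r_2 = -23.1250 / 167.5000 = -0.138

-0.138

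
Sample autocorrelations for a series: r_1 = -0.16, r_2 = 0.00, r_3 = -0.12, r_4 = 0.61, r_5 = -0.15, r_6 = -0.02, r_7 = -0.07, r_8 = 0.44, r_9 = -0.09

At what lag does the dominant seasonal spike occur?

4

The largest autocorrelation is r_4 = 0.61, with a weaker echo at lag 8 (0.44); the remaining lags stay at or below 0.00.
The dominant spike at lag 4 indicates a seasonal period of 4.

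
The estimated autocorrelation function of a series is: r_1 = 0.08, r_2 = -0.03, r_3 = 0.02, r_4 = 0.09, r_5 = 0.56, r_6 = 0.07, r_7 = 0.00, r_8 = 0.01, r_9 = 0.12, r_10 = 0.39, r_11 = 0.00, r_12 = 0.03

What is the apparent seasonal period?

5

The largest autocorrelation is r_5 = 0.56, with a weaker echo at lag 10 (0.39); the remaining lags stay at or below 0.12.
The dominant spike at lag 5 indicates a seasonal period of 5.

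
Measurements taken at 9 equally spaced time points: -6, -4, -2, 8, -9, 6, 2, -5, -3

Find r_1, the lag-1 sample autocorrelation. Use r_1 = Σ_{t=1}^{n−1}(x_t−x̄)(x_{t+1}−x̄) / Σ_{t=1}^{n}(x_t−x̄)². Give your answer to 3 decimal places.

-0.394

Mean x̄ = (-6 − 4 − 2 + 8 − 9 + 6 + 2 − 5 − 3)/9 = -1.4444
Numerator Σ_{t=1}^{8}(x_t−x̄)(x_{t+1}−x̄) = -100.8642
Denominator Σ(x_t−x̄)² = 256.2222
r_1 = -100.8642 / 256.2222 = -0.394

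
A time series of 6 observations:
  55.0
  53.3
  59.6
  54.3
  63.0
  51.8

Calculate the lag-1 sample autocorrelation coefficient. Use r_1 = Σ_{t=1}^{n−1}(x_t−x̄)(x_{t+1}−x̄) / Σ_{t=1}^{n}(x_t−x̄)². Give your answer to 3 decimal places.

-0.613

Mean x̄ = (55.0 + 53.3 + 59.6 + 54.3 + 63.0 + 51.8)/6 = 56.1667
Deviations from mean: -1.1667, -2.8667, 3.4333, -1.8667, 6.8333, -4.3667
Numerator Σ_{t=1}^{5}(x_t−x̄)(x_{t+1}−x̄) = -55.5011
Denominator Σ(x_t−x̄)² = 90.6133
r_1 = -55.5011 / 90.6133 = -0.613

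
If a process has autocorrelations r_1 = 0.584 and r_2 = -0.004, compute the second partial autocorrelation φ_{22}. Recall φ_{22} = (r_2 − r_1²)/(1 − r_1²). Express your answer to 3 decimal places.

φ_{22} = (r_2 − r_1²) / (1 − r_1²)
r_1² = (0.584)² = 0.341056
Numerator = -0.004 − 0.3411 = -0.3451; denominator = 1 − 0.3411 = 0.6589
φ_{22} = -0.3451 / 0.6589 = -0.524

-0.524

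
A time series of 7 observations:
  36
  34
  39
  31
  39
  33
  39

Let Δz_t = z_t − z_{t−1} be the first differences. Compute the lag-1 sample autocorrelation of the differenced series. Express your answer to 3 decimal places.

-0.869

First differences Δz: -2, 5, -8, 8, -6, 6
Mean of differences = 0.5000
Numerator Σ(Δz_t−Δz̄)(Δz_{t+1}−Δz̄) = -197.7500
Denominator Σ(Δz_t−Δz̄)² = 227.5000
r_1(Δz) = -197.7500 / 227.5000 = -0.869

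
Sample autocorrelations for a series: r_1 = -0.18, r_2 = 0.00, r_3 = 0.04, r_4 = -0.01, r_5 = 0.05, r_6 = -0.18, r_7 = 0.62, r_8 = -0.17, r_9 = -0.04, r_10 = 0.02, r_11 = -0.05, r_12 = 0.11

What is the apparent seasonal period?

The largest autocorrelation is r_7 = 0.62; the remaining lags stay at or below 0.11.
The dominant spike at lag 7 indicates a seasonal period of 7.

7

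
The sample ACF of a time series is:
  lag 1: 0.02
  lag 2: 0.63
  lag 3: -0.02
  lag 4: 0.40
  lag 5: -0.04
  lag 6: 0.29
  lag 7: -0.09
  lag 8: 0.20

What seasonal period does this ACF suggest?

The largest autocorrelation is r_2 = 0.63, with weaker echoes at lags 4 (0.40), 6 (0.29) and 8 (0.20); the remaining lags stay at or below 0.02.
The dominant spike at lag 2 indicates a seasonal period of 2.

2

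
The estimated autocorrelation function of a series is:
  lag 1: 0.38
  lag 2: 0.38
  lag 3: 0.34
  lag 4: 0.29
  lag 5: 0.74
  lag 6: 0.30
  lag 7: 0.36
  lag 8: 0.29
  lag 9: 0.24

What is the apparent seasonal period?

5

The largest autocorrelation is r_5 = 0.74; the remaining lags stay at or below 0.38.
The dominant spike at lag 5 indicates a seasonal period of 5.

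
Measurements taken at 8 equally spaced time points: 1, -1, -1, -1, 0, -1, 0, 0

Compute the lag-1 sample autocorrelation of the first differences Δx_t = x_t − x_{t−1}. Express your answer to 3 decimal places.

First differences Δx: -2, 0, 0, 1, -1, 1, 0
Mean of differences = -0.1429
Numerator Σ(Δx_t−Δx̄)(Δx_{t+1}−Δx̄) = -1.8776
Denominator Σ(Δx_t−Δx̄)² = 6.8571
r_1(Δx) = -1.8776 / 6.8571 = -0.274

-0.274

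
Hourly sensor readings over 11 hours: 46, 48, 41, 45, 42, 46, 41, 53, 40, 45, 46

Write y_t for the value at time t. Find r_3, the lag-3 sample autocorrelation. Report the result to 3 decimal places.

Mean ȳ = (46 + 48 + 41 + 45 + 42 + 46 + 41 + 53 + 40 + 45 + 46)/11 = 44.8182
Numerator Σ_{t=1}^{8}(y_t−ȳ)(y_{t+3}−ȳ) = -33.7355
Denominator Σ(y_t−ȳ)² = 141.6364
r_3 = -33.7355 / 141.6364 = -0.238

-0.238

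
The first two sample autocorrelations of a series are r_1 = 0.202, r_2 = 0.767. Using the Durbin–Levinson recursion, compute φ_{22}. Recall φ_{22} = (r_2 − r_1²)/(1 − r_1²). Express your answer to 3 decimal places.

0.757

φ_{22} = (r_2 − r_1²) / (1 − r_1²)
r_1² = (0.202)² = 0.040804
Numerator = 0.767 − 0.0408 = 0.7262; denominator = 1 − 0.0408 = 0.9592
φ_{22} = 0.7262 / 0.9592 = 0.757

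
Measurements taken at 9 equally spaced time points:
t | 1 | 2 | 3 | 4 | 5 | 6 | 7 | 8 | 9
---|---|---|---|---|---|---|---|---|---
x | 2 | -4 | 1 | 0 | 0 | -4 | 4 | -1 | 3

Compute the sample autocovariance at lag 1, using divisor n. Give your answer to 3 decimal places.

-3.841

Mean x̄ = (2 − 4 + 1 + 0 + 0 − 4 + 4 − 1 + 3)/9 = 0.1111
Σ_{t=1}^{8}(x_t−x̄)(x_{t+1}−x̄) = -34.5679
γ_1 = -34.5679 / 9 = -3.841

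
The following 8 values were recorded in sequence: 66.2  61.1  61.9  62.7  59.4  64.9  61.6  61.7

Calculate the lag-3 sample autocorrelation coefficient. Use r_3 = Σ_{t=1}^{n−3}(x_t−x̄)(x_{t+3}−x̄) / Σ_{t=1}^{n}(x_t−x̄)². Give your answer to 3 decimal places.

0.175

Mean x̄ = (66.2 + 61.1 + 61.9 + 62.7 + 59.4 + 64.9 + 61.6 + 61.7)/8 = 62.4375
Deviations from mean: 3.7625, -1.3375, -0.5375, 0.2625, -3.0375, 2.4625, -0.8375, -0.7375
Numerator Σ_{t=1}^{5}(x_t−x̄)(x_{t+3}−x̄) = 5.7470
Denominator Σ(x_t−x̄)² = 32.8388
r_3 = 5.7470 / 32.8388 = 0.175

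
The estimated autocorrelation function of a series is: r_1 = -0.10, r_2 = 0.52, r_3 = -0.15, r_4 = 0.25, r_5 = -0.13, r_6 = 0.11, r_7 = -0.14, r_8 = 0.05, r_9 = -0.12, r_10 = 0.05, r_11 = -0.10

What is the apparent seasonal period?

The largest autocorrelation is r_2 = 0.52, with a weaker echo at lag 4 (0.25); the remaining lags stay at or below 0.11.
The dominant spike at lag 2 indicates a seasonal period of 2.

2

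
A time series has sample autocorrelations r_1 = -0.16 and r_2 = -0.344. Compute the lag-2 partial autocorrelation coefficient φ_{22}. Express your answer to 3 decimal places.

-0.379

φ_{22} = (r_2 − r_1²) / (1 − r_1²)
r_1² = (-0.16)² = 0.0256
Numerator = -0.344 − 0.0256 = -0.3696; denominator = 1 − 0.0256 = 0.9744
φ_{22} = -0.3696 / 0.9744 = -0.379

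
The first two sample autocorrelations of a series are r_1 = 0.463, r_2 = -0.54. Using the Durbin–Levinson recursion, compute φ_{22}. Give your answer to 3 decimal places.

-0.960

φ_{22} = (r_2 − r_1²) / (1 − r_1²)
r_1² = (0.463)² = 0.214369
Numerator = -0.54 − 0.2144 = -0.7544; denominator = 1 − 0.2144 = 0.7856
φ_{22} = -0.7544 / 0.7856 = -0.960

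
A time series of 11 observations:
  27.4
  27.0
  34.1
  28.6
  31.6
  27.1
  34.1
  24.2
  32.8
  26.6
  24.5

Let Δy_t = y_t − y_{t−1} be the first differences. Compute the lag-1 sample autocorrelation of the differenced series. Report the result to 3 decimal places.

First differences Δy: -0.4, 7.1, -5.5, 3.0, -4.5, 7.0, -9.9, 8.6, -6.2, -2.1
Mean of differences = -0.2900
Numerator Σ(Δy_t−Δȳ)(Δy_{t+1}−Δȳ) = -298.3301
Denominator Σ(Δy_t−Δȳ)² = 373.0490
r_1(Δy) = -298.3301 / 373.0490 = -0.800

-0.800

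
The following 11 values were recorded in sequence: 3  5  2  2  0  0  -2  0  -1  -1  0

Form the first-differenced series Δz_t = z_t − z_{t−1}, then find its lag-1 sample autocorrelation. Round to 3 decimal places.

-0.532

First differences Δz: 2, -3, 0, -2, 0, -2, 2, -1, 0, 1
Mean of differences = -0.3000
Numerator Σ(Δz_t−Δz̄)(Δz_{t+1}−Δz̄) = -13.8900
Denominator Σ(Δz_t−Δz̄)² = 26.1000
r_1(Δz) = -13.8900 / 26.1000 = -0.532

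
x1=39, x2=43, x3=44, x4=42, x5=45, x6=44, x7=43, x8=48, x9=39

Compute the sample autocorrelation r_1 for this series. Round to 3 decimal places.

-0.328

Mean x̄ = (39 + 43 + 44 + 42 + 45 + 44 + 43 + 48 + 39)/9 = 43.0000
Numerator Σ_{t=1}^{8}(x_t−x̄)(x_{t+1}−x̄) = -21.0000
Denominator Σ(x_t−x̄)² = 64.0000
r_1 = -21.0000 / 64.0000 = -0.328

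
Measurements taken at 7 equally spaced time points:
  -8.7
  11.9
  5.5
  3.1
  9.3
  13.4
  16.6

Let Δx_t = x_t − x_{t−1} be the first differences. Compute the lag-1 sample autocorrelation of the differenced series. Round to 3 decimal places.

First differences Δx: 20.6, -6.4, -2.4, 6.2, 4.1, 3.2
Mean of differences = 4.2167
Numerator Σ(Δx_t−Δx̄)(Δx_{t+1}−Δx̄) = -116.9253
Denominator Σ(Δx_t−Δx̄)² = 429.8883
r_1(Δx) = -116.9253 / 429.8883 = -0.272

-0.272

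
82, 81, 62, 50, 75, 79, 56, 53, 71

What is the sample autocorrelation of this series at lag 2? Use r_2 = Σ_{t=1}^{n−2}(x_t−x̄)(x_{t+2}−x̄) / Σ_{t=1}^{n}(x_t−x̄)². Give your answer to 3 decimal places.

Mean x̄ = (82 + 81 + 62 + 50 + 75 + 79 + 56 + 53 + 71)/9 = 67.6667
Σ(x_t−x̄)(x_{t+2}−x̄) = (-81.2222) + (-235.5556) + (-41.5556) + (-200.2222) + (-85.5556) + (-166.2222) + (-38.8889) = -849.2222
Denominator Σ(x_t−x̄)² = 1272.0000
r_2 = -849.2222 / 1272.0000 = -0.668

-0.668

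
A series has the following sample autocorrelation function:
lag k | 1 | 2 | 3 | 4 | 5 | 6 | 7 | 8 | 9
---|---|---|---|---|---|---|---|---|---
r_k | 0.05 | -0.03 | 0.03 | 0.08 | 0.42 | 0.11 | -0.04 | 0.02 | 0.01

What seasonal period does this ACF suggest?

The largest autocorrelation is r_5 = 0.42; the remaining lags stay at or below 0.11.
The dominant spike at lag 5 indicates a seasonal period of 5.

5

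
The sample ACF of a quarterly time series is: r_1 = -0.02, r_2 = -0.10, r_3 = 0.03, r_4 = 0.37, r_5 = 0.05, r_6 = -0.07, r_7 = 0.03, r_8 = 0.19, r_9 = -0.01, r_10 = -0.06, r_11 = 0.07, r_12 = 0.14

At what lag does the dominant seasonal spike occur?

The largest autocorrelation is r_4 = 0.37, with a weaker echo at lag 8 (0.19); the remaining lags stay at or below 0.14.
The dominant spike at lag 4 indicates a seasonal period of 4.

4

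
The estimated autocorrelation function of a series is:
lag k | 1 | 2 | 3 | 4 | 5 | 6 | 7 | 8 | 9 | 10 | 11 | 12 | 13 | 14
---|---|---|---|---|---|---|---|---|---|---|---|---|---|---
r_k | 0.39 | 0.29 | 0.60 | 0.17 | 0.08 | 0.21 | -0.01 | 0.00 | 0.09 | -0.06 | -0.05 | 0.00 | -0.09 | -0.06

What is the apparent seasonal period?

The largest autocorrelation is r_3 = 0.60; the remaining lags stay at or below 0.39. The elevated value at lag 1 (0.39), dropping to 0.29 at lag 2, reflects decaying short-term dependence rather than seasonality.
The dominant spike at lag 3 indicates a seasonal period of 3.

3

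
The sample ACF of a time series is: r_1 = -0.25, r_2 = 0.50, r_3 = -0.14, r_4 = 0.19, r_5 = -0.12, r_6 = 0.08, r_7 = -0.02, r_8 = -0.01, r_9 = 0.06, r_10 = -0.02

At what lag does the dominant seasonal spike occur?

The largest autocorrelation is r_2 = 0.50, with a weaker echo at lag 4 (0.19); the remaining lags stay at or below 0.08.
The dominant spike at lag 2 indicates a seasonal period of 2.

2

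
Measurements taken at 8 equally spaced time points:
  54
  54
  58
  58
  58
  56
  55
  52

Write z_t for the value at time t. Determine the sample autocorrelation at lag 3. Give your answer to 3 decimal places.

-0.472

Mean z̄ = (54 + 54 + 58 + 58 + 58 + 56 + 55 + 52)/8 = 55.6250
Σ(z_t−z̄)(z_{t+3}−z̄) = (-3.8594) + (-3.8594) + (0.8906) + (-1.4844) + (-8.6094) = -16.9219
Denominator Σ(z_t−z̄)² = 35.8750
r_3 = -16.9219 / 35.8750 = -0.472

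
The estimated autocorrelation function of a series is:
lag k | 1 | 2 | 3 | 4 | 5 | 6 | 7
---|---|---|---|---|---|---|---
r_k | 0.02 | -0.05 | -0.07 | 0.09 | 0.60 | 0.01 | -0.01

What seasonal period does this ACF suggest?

5

The largest autocorrelation is r_5 = 0.60; the remaining lags stay at or below 0.09.
The dominant spike at lag 5 indicates a seasonal period of 5.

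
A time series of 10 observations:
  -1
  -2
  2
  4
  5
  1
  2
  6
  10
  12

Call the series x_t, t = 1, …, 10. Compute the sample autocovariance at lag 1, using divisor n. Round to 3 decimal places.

Mean x̄ = (-1 − 2 + 2 + 4 + 5 + 1 + 2 + 6 + 10 + 12)/10 = 3.9000
Σ_{t=1}^{9}(x_t−x̄)(x_{t+1}−x̄) = 100.5900
γ_1 = 100.5900 / 10 = 10.059

10.059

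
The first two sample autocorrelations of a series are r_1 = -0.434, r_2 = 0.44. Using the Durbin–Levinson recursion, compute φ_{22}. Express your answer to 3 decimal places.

φ_{22} = (r_2 − r_1²) / (1 − r_1²)
r_1² = (-0.434)² = 0.188356
Numerator = 0.44 − 0.1884 = 0.2516; denominator = 1 − 0.1884 = 0.8116
φ_{22} = 0.2516 / 0.8116 = 0.310

0.310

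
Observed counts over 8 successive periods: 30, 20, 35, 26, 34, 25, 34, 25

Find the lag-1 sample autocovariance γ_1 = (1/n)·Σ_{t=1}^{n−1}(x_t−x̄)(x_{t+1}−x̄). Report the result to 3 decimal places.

-19.518

Mean x̄ = (30 + 20 + 35 + 26 + 34 + 25 + 34 + 25)/8 = 28.6250
Σ_{t=1}^{7}(x_t−x̄)(x_{t+1}−x̄) = -156.1406
γ_1 = -156.1406 / 8 = -19.518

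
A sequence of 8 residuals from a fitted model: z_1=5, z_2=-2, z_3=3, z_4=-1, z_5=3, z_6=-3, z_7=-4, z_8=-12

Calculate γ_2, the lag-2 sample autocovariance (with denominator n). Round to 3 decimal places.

Mean z̄ = (5 − 2 + 3 − 1 + 3 − 3 − 4 − 12)/8 = -1.3750
Σ_{t=1}^{6}(z_t−z̄)(z_{t+2}−z̄) = 51.9688
γ_2 = 51.9688 / 8 = 6.496

6.496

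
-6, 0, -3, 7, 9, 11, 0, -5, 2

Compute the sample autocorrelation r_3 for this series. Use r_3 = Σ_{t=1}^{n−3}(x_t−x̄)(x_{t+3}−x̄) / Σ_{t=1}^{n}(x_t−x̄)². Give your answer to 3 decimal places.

-0.504

Mean x̄ = (-6 + 0 − 3 + 7 + 9 + 11 + 0 − 5 + 2)/9 = 1.6667
Σ(x_t−x̄)(x_{t+3}−x̄) = (-40.8889) + (-12.2222) + (-43.5556) + (-8.8889) + (-48.8889) + (3.1111) = -151.3333
Denominator Σ(x_t−x̄)² = 300.0000
r_3 = -151.3333 / 300.0000 = -0.504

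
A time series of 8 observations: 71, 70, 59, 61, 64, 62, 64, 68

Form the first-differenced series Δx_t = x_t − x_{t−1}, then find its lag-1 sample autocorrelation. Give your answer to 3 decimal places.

First differences Δx: -1, -11, 2, 3, -2, 2, 4
Mean of differences = -0.4286
Numerator Σ(Δx_t−Δx̄)(Δx_{t+1}−Δx̄) = -9.7551
Denominator Σ(Δx_t−Δx̄)² = 157.7143
r_1(Δx) = -9.7551 / 157.7143 = -0.062

-0.062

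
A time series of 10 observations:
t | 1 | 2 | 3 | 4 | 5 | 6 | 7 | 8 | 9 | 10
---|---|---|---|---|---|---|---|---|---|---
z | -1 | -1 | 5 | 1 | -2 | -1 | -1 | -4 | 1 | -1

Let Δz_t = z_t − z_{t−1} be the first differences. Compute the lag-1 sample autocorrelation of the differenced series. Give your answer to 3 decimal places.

-0.400

First differences Δz: 0, 6, -4, -3, 1, 0, -3, 5, -2
Mean of differences = 0.0000
Numerator Σ(Δz_t−Δz̄)(Δz_{t+1}−Δz̄) = -40.0000
Denominator Σ(Δz_t−Δz̄)² = 100.0000
r_1(Δz) = -40.0000 / 100.0000 = -0.400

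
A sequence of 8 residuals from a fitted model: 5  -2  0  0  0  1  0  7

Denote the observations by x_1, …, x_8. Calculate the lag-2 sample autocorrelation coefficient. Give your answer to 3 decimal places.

0.029

Mean x̄ = (5 − 2 + 0 + 0 + 0 + 1 + 0 + 7)/8 = 1.3750
Σ(x_t−x̄)(x_{t+2}−x̄) = (-4.9844) + (4.6406) + (1.8906) + (0.5156) + (1.8906) + (-2.1094) = 1.8438
Denominator Σ(x_t−x̄)² = 63.8750
r_2 = 1.8438 / 63.8750 = 0.029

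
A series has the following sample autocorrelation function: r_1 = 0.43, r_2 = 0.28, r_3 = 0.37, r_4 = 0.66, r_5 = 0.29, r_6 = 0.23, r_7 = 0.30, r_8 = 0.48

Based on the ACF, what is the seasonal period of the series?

4

The largest autocorrelation is r_4 = 0.66, with a weaker echo at lag 8 (0.48); the remaining lags stay at or below 0.43. The elevated value at lag 1 (0.43), dropping to 0.28 at lag 2, reflects decaying short-term dependence rather than seasonality.
The dominant spike at lag 4 indicates a seasonal period of 4.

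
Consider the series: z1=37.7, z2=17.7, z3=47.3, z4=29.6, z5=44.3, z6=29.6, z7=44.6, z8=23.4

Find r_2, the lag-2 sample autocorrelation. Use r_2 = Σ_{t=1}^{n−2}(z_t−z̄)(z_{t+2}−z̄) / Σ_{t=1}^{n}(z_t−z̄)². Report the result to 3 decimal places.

Mean z̄ = (37.7 + 17.7 + 47.3 + 29.6 + 44.3 + 29.6 + 44.6 + 23.4)/8 = 34.2750
Σ(z_t−z̄)(z_{t+2}−z̄) = (44.6106) + (77.4881) + (130.5756) + (21.8556) + (103.5081) + (50.8406) = 428.8788
Denominator Σ(z_t−z̄)² = 825.1950
r_2 = 428.8788 / 825.1950 = 0.520

0.520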